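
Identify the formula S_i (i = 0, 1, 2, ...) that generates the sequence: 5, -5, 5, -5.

Check ratios: -5 / 5 = -1.0
Common ratio r = -1.
First term a = 5.
Formula: S_i = 5 * (-1)^i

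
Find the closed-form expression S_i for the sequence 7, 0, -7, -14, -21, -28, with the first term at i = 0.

Check differences: 0 - 7 = -7
-7 - 0 = -7
Common difference d = -7.
First term a = 7.
Formula: S_i = 7 - 7*i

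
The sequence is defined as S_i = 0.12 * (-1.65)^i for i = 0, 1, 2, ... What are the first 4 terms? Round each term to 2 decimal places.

This is a geometric sequence.
i=0: S_0 = 0.12 * (-1.65)^0 = 0.12
i=1: S_1 = 0.12 * (-1.65)^1 ≈ -0.2
i=2: S_2 = 0.12 * (-1.65)^2 ≈ 0.33
i=3: S_3 = 0.12 * (-1.65)^3 ≈ -0.54
The first 4 terms are: [0.12, -0.2, 0.33, -0.54]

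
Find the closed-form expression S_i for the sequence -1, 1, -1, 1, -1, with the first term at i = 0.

Check ratios: 1 / -1 = -1.0
Common ratio r = -1.
First term a = -1.
Formula: S_i = -1 * (-1)^i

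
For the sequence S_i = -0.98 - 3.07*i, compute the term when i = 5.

S_5 = -0.98 + -3.07*5 = -0.98 + -15.35 = -16.33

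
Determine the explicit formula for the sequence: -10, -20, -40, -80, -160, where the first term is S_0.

Check ratios: -20 / -10 = 2.0
Common ratio r = 2.
First term a = -10.
Formula: S_i = -10 * 2^i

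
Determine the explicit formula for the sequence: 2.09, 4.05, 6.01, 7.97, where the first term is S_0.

Check differences: 4.05 - 2.09 = 1.96
6.01 - 4.05 = 1.96
Common difference d = 1.96.
First term a = 2.09.
Formula: S_i = 2.09 + 1.96*i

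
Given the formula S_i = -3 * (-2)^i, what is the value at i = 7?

S_7 = -3 * (-2)^7 = -3 * -128 = 384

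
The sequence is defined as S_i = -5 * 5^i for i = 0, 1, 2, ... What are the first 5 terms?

This is a geometric sequence.
i=0: S_0 = -5 * 5^0 = -5
i=1: S_1 = -5 * 5^1 = -25
i=2: S_2 = -5 * 5^2 = -125
i=3: S_3 = -5 * 5^3 = -625
i=4: S_4 = -5 * 5^4 = -3125
The first 5 terms are: [-5, -25, -125, -625, -3125]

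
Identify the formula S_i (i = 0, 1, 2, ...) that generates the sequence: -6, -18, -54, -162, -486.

Check ratios: -18 / -6 = 3.0
Common ratio r = 3.
First term a = -6.
Formula: S_i = -6 * 3^i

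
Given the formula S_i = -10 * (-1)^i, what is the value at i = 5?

S_5 = -10 * (-1)^5 = -10 * -1 = 10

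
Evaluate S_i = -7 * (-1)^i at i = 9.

S_9 = -7 * (-1)^9 = -7 * -1 = 7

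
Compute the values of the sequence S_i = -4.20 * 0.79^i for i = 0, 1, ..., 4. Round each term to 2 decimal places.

This is a geometric sequence.
i=0: S_0 = -4.2 * 0.79^0 = -4.2
i=1: S_1 = -4.2 * 0.79^1 ≈ -3.32
i=2: S_2 = -4.2 * 0.79^2 ≈ -2.62
i=3: S_3 = -4.2 * 0.79^3 ≈ -2.07
i=4: S_4 = -4.2 * 0.79^4 ≈ -1.64
The first 5 terms are: [-4.2, -3.32, -2.62, -2.07, -1.64]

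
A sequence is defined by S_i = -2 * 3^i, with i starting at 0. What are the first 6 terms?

This is a geometric sequence.
i=0: S_0 = -2 * 3^0 = -2
i=1: S_1 = -2 * 3^1 = -6
i=2: S_2 = -2 * 3^2 = -18
i=3: S_3 = -2 * 3^3 = -54
i=4: S_4 = -2 * 3^4 = -162
i=5: S_5 = -2 * 3^5 = -486
The first 6 terms are: [-2, -6, -18, -54, -162, -486]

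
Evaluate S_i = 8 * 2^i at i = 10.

S_10 = 8 * 2^10 = 8 * 1024 = 8192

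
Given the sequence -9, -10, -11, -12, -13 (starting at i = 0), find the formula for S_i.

Check differences: -10 - -9 = -1
-11 - -10 = -1
Common difference d = -1.
First term a = -9.
Formula: S_i = -9 - 1*i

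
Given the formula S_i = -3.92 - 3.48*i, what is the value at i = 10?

S_10 = -3.92 + -3.48*10 = -3.92 + -34.8 = -38.72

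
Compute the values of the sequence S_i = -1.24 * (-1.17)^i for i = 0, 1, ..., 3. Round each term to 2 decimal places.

This is a geometric sequence.
i=0: S_0 = -1.24 * (-1.17)^0 = -1.24
i=1: S_1 = -1.24 * (-1.17)^1 ≈ 1.45
i=2: S_2 = -1.24 * (-1.17)^2 ≈ -1.7
i=3: S_3 = -1.24 * (-1.17)^3 ≈ 1.99
The first 4 terms are: [-1.24, 1.45, -1.7, 1.99]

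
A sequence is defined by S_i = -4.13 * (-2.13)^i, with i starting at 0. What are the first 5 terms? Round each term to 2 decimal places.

This is a geometric sequence.
i=0: S_0 = -4.13 * (-2.13)^0 = -4.13
i=1: S_1 = -4.13 * (-2.13)^1 ≈ 8.8
i=2: S_2 = -4.13 * (-2.13)^2 ≈ -18.74
i=3: S_3 = -4.13 * (-2.13)^3 ≈ 39.91
i=4: S_4 = -4.13 * (-2.13)^4 ≈ -85.01
The first 5 terms are: [-4.13, 8.8, -18.74, 39.91, -85.01]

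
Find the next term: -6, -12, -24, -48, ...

Ratios: -12 / -6 = 2.0
This is a geometric sequence with common ratio r = 2.
Next term = -48 * 2 = -96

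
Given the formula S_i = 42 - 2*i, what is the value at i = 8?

S_8 = 42 + -2*8 = 42 + -16 = 26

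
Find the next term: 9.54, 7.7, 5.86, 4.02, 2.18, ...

Differences: 7.7 - 9.54 = -1.84
This is an arithmetic sequence with common difference d = -1.84.
Next term = 2.18 + -1.84 = 0.34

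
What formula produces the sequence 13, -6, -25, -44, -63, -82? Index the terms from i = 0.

Check differences: -6 - 13 = -19
-25 - -6 = -19
Common difference d = -19.
First term a = 13.
Formula: S_i = 13 - 19*i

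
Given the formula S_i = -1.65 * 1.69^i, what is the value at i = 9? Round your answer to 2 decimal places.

S_9 = -1.65 * 1.69^9 ≈ -1.65 * 112.4554 ≈ -185.55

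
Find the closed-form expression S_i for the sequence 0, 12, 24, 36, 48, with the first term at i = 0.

Check differences: 12 - 0 = 12
24 - 12 = 12
Common difference d = 12.
First term a = 0.
Formula: S_i = 0 + 12*i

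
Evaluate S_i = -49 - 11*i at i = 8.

S_8 = -49 + -11*8 = -49 + -88 = -137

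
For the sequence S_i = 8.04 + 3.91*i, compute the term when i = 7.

S_7 = 8.04 + 3.91*7 = 8.04 + 27.37 = 35.41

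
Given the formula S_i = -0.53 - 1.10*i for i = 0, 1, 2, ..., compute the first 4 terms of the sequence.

This is an arithmetic sequence.
i=0: S_0 = -0.53 + -1.1*0 = -0.53
i=1: S_1 = -0.53 + -1.1*1 = -1.63
i=2: S_2 = -0.53 + -1.1*2 = -2.73
i=3: S_3 = -0.53 + -1.1*3 = -3.83
The first 4 terms are: [-0.53, -1.63, -2.73, -3.83]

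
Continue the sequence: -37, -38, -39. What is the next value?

Differences: -38 - -37 = -1
This is an arithmetic sequence with common difference d = -1.
Next term = -39 + -1 = -40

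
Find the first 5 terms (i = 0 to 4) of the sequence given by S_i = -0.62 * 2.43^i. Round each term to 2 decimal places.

This is a geometric sequence.
i=0: S_0 = -0.62 * 2.43^0 = -0.62
i=1: S_1 = -0.62 * 2.43^1 ≈ -1.51
i=2: S_2 = -0.62 * 2.43^2 ≈ -3.66
i=3: S_3 = -0.62 * 2.43^3 ≈ -8.9
i=4: S_4 = -0.62 * 2.43^4 ≈ -21.62
The first 5 terms are: [-0.62, -1.51, -3.66, -8.9, -21.62]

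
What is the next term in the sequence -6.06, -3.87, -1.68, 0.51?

Differences: -3.87 - -6.06 = 2.19
This is an arithmetic sequence with common difference d = 2.19.
Next term = 0.51 + 2.19 = 2.7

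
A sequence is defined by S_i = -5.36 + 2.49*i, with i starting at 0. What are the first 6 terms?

This is an arithmetic sequence.
i=0: S_0 = -5.36 + 2.49*0 = -5.36
i=1: S_1 = -5.36 + 2.49*1 = -2.87
i=2: S_2 = -5.36 + 2.49*2 = -0.38
i=3: S_3 = -5.36 + 2.49*3 = 2.11
i=4: S_4 = -5.36 + 2.49*4 = 4.6
i=5: S_5 = -5.36 + 2.49*5 = 7.09
The first 6 terms are: [-5.36, -2.87, -0.38, 2.11, 4.6, 7.09]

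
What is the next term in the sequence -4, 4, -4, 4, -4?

Ratios: 4 / -4 = -1.0
This is a geometric sequence with common ratio r = -1.
Next term = -4 * -1 = 4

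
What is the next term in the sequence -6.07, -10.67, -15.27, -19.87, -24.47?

Differences: -10.67 - -6.07 = -4.6
This is an arithmetic sequence with common difference d = -4.6.
Next term = -24.47 + -4.6 = -29.07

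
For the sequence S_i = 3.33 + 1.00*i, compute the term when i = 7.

S_7 = 3.33 + 1.0*7 = 3.33 + 7.0 = 10.33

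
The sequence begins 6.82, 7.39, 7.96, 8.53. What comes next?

Differences: 7.39 - 6.82 = 0.57
This is an arithmetic sequence with common difference d = 0.57.
Next term = 8.53 + 0.57 = 9.1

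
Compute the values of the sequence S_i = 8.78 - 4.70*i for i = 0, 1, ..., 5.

This is an arithmetic sequence.
i=0: S_0 = 8.78 + -4.7*0 = 8.78
i=1: S_1 = 8.78 + -4.7*1 = 4.08
i=2: S_2 = 8.78 + -4.7*2 = -0.62
i=3: S_3 = 8.78 + -4.7*3 = -5.32
i=4: S_4 = 8.78 + -4.7*4 = -10.02
i=5: S_5 = 8.78 + -4.7*5 = -14.72
The first 6 terms are: [8.78, 4.08, -0.62, -5.32, -10.02, -14.72]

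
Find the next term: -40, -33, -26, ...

Differences: -33 - -40 = 7
This is an arithmetic sequence with common difference d = 7.
Next term = -26 + 7 = -19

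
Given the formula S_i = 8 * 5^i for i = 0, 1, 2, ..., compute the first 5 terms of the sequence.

This is a geometric sequence.
i=0: S_0 = 8 * 5^0 = 8
i=1: S_1 = 8 * 5^1 = 40
i=2: S_2 = 8 * 5^2 = 200
i=3: S_3 = 8 * 5^3 = 1000
i=4: S_4 = 8 * 5^4 = 5000
The first 5 terms are: [8, 40, 200, 1000, 5000]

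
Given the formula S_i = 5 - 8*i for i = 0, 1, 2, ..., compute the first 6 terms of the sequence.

This is an arithmetic sequence.
i=0: S_0 = 5 + -8*0 = 5
i=1: S_1 = 5 + -8*1 = -3
i=2: S_2 = 5 + -8*2 = -11
i=3: S_3 = 5 + -8*3 = -19
i=4: S_4 = 5 + -8*4 = -27
i=5: S_5 = 5 + -8*5 = -35
The first 6 terms are: [5, -3, -11, -19, -27, -35]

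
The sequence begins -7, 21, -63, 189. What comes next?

Ratios: 21 / -7 = -3.0
This is a geometric sequence with common ratio r = -3.
Next term = 189 * -3 = -567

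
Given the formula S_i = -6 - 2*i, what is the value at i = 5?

S_5 = -6 + -2*5 = -6 + -10 = -16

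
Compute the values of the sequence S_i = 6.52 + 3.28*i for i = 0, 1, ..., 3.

This is an arithmetic sequence.
i=0: S_0 = 6.52 + 3.28*0 = 6.52
i=1: S_1 = 6.52 + 3.28*1 = 9.8
i=2: S_2 = 6.52 + 3.28*2 = 13.08
i=3: S_3 = 6.52 + 3.28*3 = 16.36
The first 4 terms are: [6.52, 9.8, 13.08, 16.36]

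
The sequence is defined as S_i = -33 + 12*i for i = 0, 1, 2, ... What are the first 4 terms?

This is an arithmetic sequence.
i=0: S_0 = -33 + 12*0 = -33
i=1: S_1 = -33 + 12*1 = -21
i=2: S_2 = -33 + 12*2 = -9
i=3: S_3 = -33 + 12*3 = 3
The first 4 terms are: [-33, -21, -9, 3]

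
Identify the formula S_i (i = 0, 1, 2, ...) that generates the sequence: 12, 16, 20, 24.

Check differences: 16 - 12 = 4
20 - 16 = 4
Common difference d = 4.
First term a = 12.
Formula: S_i = 12 + 4*i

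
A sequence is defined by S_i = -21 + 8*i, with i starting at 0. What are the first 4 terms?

This is an arithmetic sequence.
i=0: S_0 = -21 + 8*0 = -21
i=1: S_1 = -21 + 8*1 = -13
i=2: S_2 = -21 + 8*2 = -5
i=3: S_3 = -21 + 8*3 = 3
The first 4 terms are: [-21, -13, -5, 3]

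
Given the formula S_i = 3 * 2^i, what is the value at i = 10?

S_10 = 3 * 2^10 = 3 * 1024 = 3072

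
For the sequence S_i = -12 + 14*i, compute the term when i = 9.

S_9 = -12 + 14*9 = -12 + 126 = 114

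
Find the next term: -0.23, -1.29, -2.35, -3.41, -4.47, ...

Differences: -1.29 - -0.23 = -1.06
This is an arithmetic sequence with common difference d = -1.06.
Next term = -4.47 + -1.06 = -5.53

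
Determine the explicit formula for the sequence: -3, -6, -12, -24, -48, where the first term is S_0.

Check ratios: -6 / -3 = 2.0
Common ratio r = 2.
First term a = -3.
Formula: S_i = -3 * 2^i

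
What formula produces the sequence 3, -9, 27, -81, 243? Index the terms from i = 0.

Check ratios: -9 / 3 = -3.0
Common ratio r = -3.
First term a = 3.
Formula: S_i = 3 * (-3)^i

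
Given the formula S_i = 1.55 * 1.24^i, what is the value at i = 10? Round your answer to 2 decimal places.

S_10 = 1.55 * 1.24^10 ≈ 1.55 * 8.5944 ≈ 13.32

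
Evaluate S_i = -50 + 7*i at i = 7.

S_7 = -50 + 7*7 = -50 + 49 = -1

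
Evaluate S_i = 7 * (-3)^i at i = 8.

S_8 = 7 * (-3)^8 = 7 * 6561 = 45927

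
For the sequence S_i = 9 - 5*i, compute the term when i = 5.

S_5 = 9 + -5*5 = 9 + -25 = -16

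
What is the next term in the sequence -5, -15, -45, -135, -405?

Ratios: -15 / -5 = 3.0
This is a geometric sequence with common ratio r = 3.
Next term = -405 * 3 = -1215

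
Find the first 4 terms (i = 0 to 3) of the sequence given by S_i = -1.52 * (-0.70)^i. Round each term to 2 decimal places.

This is a geometric sequence.
i=0: S_0 = -1.52 * (-0.7)^0 = -1.52
i=1: S_1 = -1.52 * (-0.7)^1 ≈ 1.06
i=2: S_2 = -1.52 * (-0.7)^2 ≈ -0.74
i=3: S_3 = -1.52 * (-0.7)^3 ≈ 0.52
The first 4 terms are: [-1.52, 1.06, -0.74, 0.52]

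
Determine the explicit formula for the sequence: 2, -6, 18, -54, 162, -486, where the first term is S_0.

Check ratios: -6 / 2 = -3.0
Common ratio r = -3.
First term a = 2.
Formula: S_i = 2 * (-3)^i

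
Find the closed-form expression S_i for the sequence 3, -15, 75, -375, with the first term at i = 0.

Check ratios: -15 / 3 = -5.0
Common ratio r = -5.
First term a = 3.
Formula: S_i = 3 * (-5)^i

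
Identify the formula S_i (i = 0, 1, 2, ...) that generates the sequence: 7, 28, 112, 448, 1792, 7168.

Check ratios: 28 / 7 = 4.0
Common ratio r = 4.
First term a = 7.
Formula: S_i = 7 * 4^i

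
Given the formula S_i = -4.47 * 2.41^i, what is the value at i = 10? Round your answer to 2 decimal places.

S_10 = -4.47 * 2.41^10 ≈ -4.47 * 6609.5277 ≈ -29544.59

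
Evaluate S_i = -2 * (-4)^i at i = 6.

S_6 = -2 * (-4)^6 = -2 * 4096 = -8192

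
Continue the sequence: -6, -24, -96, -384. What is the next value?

Ratios: -24 / -6 = 4.0
This is a geometric sequence with common ratio r = 4.
Next term = -384 * 4 = -1536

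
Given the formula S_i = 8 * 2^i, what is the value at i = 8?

S_8 = 8 * 2^8 = 8 * 256 = 2048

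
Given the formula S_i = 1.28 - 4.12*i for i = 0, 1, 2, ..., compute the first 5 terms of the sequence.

This is an arithmetic sequence.
i=0: S_0 = 1.28 + -4.12*0 = 1.28
i=1: S_1 = 1.28 + -4.12*1 = -2.84
i=2: S_2 = 1.28 + -4.12*2 = -6.96
i=3: S_3 = 1.28 + -4.12*3 = -11.08
i=4: S_4 = 1.28 + -4.12*4 = -15.2
The first 5 terms are: [1.28, -2.84, -6.96, -11.08, -15.2]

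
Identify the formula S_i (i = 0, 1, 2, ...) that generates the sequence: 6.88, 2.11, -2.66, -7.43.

Check differences: 2.11 - 6.88 = -4.77
-2.66 - 2.11 = -4.77
Common difference d = -4.77.
First term a = 6.88.
Formula: S_i = 6.88 - 4.77*i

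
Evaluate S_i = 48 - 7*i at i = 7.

S_7 = 48 + -7*7 = 48 + -49 = -1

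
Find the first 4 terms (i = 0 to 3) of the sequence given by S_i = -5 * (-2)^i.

This is a geometric sequence.
i=0: S_0 = -5 * (-2)^0 = -5
i=1: S_1 = -5 * (-2)^1 = 10
i=2: S_2 = -5 * (-2)^2 = -20
i=3: S_3 = -5 * (-2)^3 = 40
The first 4 terms are: [-5, 10, -20, 40]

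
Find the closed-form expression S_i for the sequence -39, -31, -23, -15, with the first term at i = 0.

Check differences: -31 - -39 = 8
-23 - -31 = 8
Common difference d = 8.
First term a = -39.
Formula: S_i = -39 + 8*i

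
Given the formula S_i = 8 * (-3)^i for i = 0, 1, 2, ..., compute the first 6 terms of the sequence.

This is a geometric sequence.
i=0: S_0 = 8 * (-3)^0 = 8
i=1: S_1 = 8 * (-3)^1 = -24
i=2: S_2 = 8 * (-3)^2 = 72
i=3: S_3 = 8 * (-3)^3 = -216
i=4: S_4 = 8 * (-3)^4 = 648
i=5: S_5 = 8 * (-3)^5 = -1944
The first 6 terms are: [8, -24, 72, -216, 648, -1944]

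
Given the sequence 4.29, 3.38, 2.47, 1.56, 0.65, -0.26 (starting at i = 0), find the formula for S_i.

Check differences: 3.38 - 4.29 = -0.91
2.47 - 3.38 = -0.91
Common difference d = -0.91.
First term a = 4.29.
Formula: S_i = 4.29 - 0.91*i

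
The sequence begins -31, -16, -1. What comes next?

Differences: -16 - -31 = 15
This is an arithmetic sequence with common difference d = 15.
Next term = -1 + 15 = 14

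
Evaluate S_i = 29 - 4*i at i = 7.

S_7 = 29 + -4*7 = 29 + -28 = 1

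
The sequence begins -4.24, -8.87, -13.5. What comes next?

Differences: -8.87 - -4.24 = -4.63
This is an arithmetic sequence with common difference d = -4.63.
Next term = -13.5 + -4.63 = -18.13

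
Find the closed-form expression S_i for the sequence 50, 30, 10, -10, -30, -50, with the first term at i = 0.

Check differences: 30 - 50 = -20
10 - 30 = -20
Common difference d = -20.
First term a = 50.
Formula: S_i = 50 - 20*i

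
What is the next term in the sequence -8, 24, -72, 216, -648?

Ratios: 24 / -8 = -3.0
This is a geometric sequence with common ratio r = -3.
Next term = -648 * -3 = 1944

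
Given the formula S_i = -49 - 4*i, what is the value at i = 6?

S_6 = -49 + -4*6 = -49 + -24 = -73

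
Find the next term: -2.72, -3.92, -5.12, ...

Differences: -3.92 - -2.72 = -1.2
This is an arithmetic sequence with common difference d = -1.2.
Next term = -5.12 + -1.2 = -6.32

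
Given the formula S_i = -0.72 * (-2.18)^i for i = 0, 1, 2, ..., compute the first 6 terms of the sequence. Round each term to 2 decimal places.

This is a geometric sequence.
i=0: S_0 = -0.72 * (-2.18)^0 = -0.72
i=1: S_1 = -0.72 * (-2.18)^1 ≈ 1.57
i=2: S_2 = -0.72 * (-2.18)^2 ≈ -3.42
i=3: S_3 = -0.72 * (-2.18)^3 ≈ 7.46
i=4: S_4 = -0.72 * (-2.18)^4 ≈ -16.26
i=5: S_5 = -0.72 * (-2.18)^5 ≈ 35.45
The first 6 terms are: [-0.72, 1.57, -3.42, 7.46, -16.26, 35.45]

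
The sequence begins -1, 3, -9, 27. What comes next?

Ratios: 3 / -1 = -3.0
This is a geometric sequence with common ratio r = -3.
Next term = 27 * -3 = -81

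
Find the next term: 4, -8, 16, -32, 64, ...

Ratios: -8 / 4 = -2.0
This is a geometric sequence with common ratio r = -2.
Next term = 64 * -2 = -128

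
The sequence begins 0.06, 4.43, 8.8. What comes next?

Differences: 4.43 - 0.06 = 4.37
This is an arithmetic sequence with common difference d = 4.37.
Next term = 8.8 + 4.37 = 13.17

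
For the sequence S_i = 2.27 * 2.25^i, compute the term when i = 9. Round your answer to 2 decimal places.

S_9 = 2.27 * 2.25^9 ≈ 2.27 * 1477.8919 ≈ 3354.81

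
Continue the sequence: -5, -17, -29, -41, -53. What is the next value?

Differences: -17 - -5 = -12
This is an arithmetic sequence with common difference d = -12.
Next term = -53 + -12 = -65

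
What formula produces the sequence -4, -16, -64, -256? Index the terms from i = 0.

Check ratios: -16 / -4 = 4.0
Common ratio r = 4.
First term a = -4.
Formula: S_i = -4 * 4^i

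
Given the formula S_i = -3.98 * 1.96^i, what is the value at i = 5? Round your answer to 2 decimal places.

S_5 = -3.98 * 1.96^5 ≈ -3.98 * 28.9255 ≈ -115.12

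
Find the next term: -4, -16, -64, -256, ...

Ratios: -16 / -4 = 4.0
This is a geometric sequence with common ratio r = 4.
Next term = -256 * 4 = -1024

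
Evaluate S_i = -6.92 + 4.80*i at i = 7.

S_7 = -6.92 + 4.8*7 = -6.92 + 33.6 = 26.68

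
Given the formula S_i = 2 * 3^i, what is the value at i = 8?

S_8 = 2 * 3^8 = 2 * 6561 = 13122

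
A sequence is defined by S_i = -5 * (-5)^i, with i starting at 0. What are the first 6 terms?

This is a geometric sequence.
i=0: S_0 = -5 * (-5)^0 = -5
i=1: S_1 = -5 * (-5)^1 = 25
i=2: S_2 = -5 * (-5)^2 = -125
i=3: S_3 = -5 * (-5)^3 = 625
i=4: S_4 = -5 * (-5)^4 = -3125
i=5: S_5 = -5 * (-5)^5 = 15625
The first 6 terms are: [-5, 25, -125, 625, -3125, 15625]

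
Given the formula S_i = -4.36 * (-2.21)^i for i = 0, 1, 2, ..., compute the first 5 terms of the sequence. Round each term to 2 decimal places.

This is a geometric sequence.
i=0: S_0 = -4.36 * (-2.21)^0 = -4.36
i=1: S_1 = -4.36 * (-2.21)^1 ≈ 9.64
i=2: S_2 = -4.36 * (-2.21)^2 ≈ -21.29
i=3: S_3 = -4.36 * (-2.21)^3 ≈ 47.06
i=4: S_4 = -4.36 * (-2.21)^4 ≈ -104.01
The first 5 terms are: [-4.36, 9.64, -21.29, 47.06, -104.01]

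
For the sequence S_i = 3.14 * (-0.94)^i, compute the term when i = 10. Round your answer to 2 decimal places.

S_10 = 3.14 * (-0.94)^10 ≈ 3.14 * 0.5386 ≈ 1.69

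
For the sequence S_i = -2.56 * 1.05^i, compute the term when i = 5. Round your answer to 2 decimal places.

S_5 = -2.56 * 1.05^5 ≈ -2.56 * 1.2763 ≈ -3.27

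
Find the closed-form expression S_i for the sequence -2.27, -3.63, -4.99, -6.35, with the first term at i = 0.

Check differences: -3.63 - -2.27 = -1.36
-4.99 - -3.63 = -1.36
Common difference d = -1.36.
First term a = -2.27.
Formula: S_i = -2.27 - 1.36*i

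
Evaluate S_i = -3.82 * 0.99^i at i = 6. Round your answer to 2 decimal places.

S_6 = -3.82 * 0.99^6 ≈ -3.82 * 0.9415 ≈ -3.6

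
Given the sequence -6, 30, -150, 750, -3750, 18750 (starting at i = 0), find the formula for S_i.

Check ratios: 30 / -6 = -5.0
Common ratio r = -5.
First term a = -6.
Formula: S_i = -6 * (-5)^i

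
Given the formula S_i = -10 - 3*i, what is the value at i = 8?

S_8 = -10 + -3*8 = -10 + -24 = -34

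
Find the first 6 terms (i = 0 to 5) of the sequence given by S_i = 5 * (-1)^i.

This is a geometric sequence.
i=0: S_0 = 5 * (-1)^0 = 5
i=1: S_1 = 5 * (-1)^1 = -5
i=2: S_2 = 5 * (-1)^2 = 5
i=3: S_3 = 5 * (-1)^3 = -5
i=4: S_4 = 5 * (-1)^4 = 5
i=5: S_5 = 5 * (-1)^5 = -5
The first 6 terms are: [5, -5, 5, -5, 5, -5]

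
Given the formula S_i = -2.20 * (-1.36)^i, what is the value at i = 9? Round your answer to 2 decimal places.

S_9 = -2.2 * (-1.36)^9 ≈ -2.2 * -15.9166 ≈ 35.02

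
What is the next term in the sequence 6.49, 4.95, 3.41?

Differences: 4.95 - 6.49 = -1.54
This is an arithmetic sequence with common difference d = -1.54.
Next term = 3.41 + -1.54 = 1.87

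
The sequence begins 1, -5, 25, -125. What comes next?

Ratios: -5 / 1 = -5.0
This is a geometric sequence with common ratio r = -5.
Next term = -125 * -5 = 625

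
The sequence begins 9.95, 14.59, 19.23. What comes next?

Differences: 14.59 - 9.95 = 4.64
This is an arithmetic sequence with common difference d = 4.64.
Next term = 19.23 + 4.64 = 23.87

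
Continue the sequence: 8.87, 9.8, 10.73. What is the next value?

Differences: 9.8 - 8.87 = 0.93
This is an arithmetic sequence with common difference d = 0.93.
Next term = 10.73 + 0.93 = 11.66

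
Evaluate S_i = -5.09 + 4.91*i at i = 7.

S_7 = -5.09 + 4.91*7 = -5.09 + 34.37 = 29.28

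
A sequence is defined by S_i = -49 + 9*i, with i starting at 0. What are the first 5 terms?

This is an arithmetic sequence.
i=0: S_0 = -49 + 9*0 = -49
i=1: S_1 = -49 + 9*1 = -40
i=2: S_2 = -49 + 9*2 = -31
i=3: S_3 = -49 + 9*3 = -22
i=4: S_4 = -49 + 9*4 = -13
The first 5 terms are: [-49, -40, -31, -22, -13]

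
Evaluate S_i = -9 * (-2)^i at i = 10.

S_10 = -9 * (-2)^10 = -9 * 1024 = -9216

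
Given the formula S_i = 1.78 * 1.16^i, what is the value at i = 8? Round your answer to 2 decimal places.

S_8 = 1.78 * 1.16^8 ≈ 1.78 * 3.2784 ≈ 5.84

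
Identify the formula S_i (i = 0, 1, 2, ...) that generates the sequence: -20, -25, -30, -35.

Check differences: -25 - -20 = -5
-30 - -25 = -5
Common difference d = -5.
First term a = -20.
Formula: S_i = -20 - 5*i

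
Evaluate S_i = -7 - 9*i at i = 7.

S_7 = -7 + -9*7 = -7 + -63 = -70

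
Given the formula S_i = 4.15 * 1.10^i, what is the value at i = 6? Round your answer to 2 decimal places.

S_6 = 4.15 * 1.1^6 ≈ 4.15 * 1.7716 ≈ 7.35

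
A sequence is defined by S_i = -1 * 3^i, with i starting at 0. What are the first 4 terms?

This is a geometric sequence.
i=0: S_0 = -1 * 3^0 = -1
i=1: S_1 = -1 * 3^1 = -3
i=2: S_2 = -1 * 3^2 = -9
i=3: S_3 = -1 * 3^3 = -27
The first 4 terms are: [-1, -3, -9, -27]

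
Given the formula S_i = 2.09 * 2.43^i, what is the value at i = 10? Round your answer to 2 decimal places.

S_10 = 2.09 * 2.43^10 ≈ 2.09 * 7178.9799 ≈ 15004.07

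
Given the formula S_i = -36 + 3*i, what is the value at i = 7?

S_7 = -36 + 3*7 = -36 + 21 = -15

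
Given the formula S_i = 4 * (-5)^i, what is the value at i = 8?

S_8 = 4 * (-5)^8 = 4 * 390625 = 1562500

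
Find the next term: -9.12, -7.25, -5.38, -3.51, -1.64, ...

Differences: -7.25 - -9.12 = 1.87
This is an arithmetic sequence with common difference d = 1.87.
Next term = -1.64 + 1.87 = 0.23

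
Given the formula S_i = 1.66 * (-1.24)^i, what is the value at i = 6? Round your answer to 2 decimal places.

S_6 = 1.66 * (-1.24)^6 ≈ 1.66 * 3.6352 ≈ 6.03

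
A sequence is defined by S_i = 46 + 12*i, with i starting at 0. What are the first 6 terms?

This is an arithmetic sequence.
i=0: S_0 = 46 + 12*0 = 46
i=1: S_1 = 46 + 12*1 = 58
i=2: S_2 = 46 + 12*2 = 70
i=3: S_3 = 46 + 12*3 = 82
i=4: S_4 = 46 + 12*4 = 94
i=5: S_5 = 46 + 12*5 = 106
The first 6 terms are: [46, 58, 70, 82, 94, 106]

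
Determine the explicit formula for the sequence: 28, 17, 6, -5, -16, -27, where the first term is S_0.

Check differences: 17 - 28 = -11
6 - 17 = -11
Common difference d = -11.
First term a = 28.
Formula: S_i = 28 - 11*i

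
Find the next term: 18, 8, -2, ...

Differences: 8 - 18 = -10
This is an arithmetic sequence with common difference d = -10.
Next term = -2 + -10 = -12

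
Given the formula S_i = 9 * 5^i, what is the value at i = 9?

S_9 = 9 * 5^9 = 9 * 1953125 = 17578125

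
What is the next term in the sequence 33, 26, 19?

Differences: 26 - 33 = -7
This is an arithmetic sequence with common difference d = -7.
Next term = 19 + -7 = 12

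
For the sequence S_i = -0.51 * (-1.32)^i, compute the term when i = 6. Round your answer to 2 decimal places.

S_6 = -0.51 * (-1.32)^6 ≈ -0.51 * 5.2899 ≈ -2.7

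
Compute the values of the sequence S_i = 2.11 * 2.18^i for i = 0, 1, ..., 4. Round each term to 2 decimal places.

This is a geometric sequence.
i=0: S_0 = 2.11 * 2.18^0 = 2.11
i=1: S_1 = 2.11 * 2.18^1 ≈ 4.6
i=2: S_2 = 2.11 * 2.18^2 ≈ 10.03
i=3: S_3 = 2.11 * 2.18^3 ≈ 21.86
i=4: S_4 = 2.11 * 2.18^4 ≈ 47.65
The first 5 terms are: [2.11, 4.6, 10.03, 21.86, 47.65]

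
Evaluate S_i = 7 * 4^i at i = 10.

S_10 = 7 * 4^10 = 7 * 1048576 = 7340032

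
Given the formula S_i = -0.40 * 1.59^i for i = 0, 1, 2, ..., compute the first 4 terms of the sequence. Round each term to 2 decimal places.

This is a geometric sequence.
i=0: S_0 = -0.4 * 1.59^0 = -0.4
i=1: S_1 = -0.4 * 1.59^1 ≈ -0.64
i=2: S_2 = -0.4 * 1.59^2 ≈ -1.01
i=3: S_3 = -0.4 * 1.59^3 ≈ -1.61
The first 4 terms are: [-0.4, -0.64, -1.01, -1.61]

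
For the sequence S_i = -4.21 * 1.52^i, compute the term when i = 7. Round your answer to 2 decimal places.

S_7 = -4.21 * 1.52^7 ≈ -4.21 * 18.7458 ≈ -78.92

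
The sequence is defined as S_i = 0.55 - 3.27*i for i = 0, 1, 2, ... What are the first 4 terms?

This is an arithmetic sequence.
i=0: S_0 = 0.55 + -3.27*0 = 0.55
i=1: S_1 = 0.55 + -3.27*1 = -2.72
i=2: S_2 = 0.55 + -3.27*2 = -5.99
i=3: S_3 = 0.55 + -3.27*3 = -9.26
The first 4 terms are: [0.55, -2.72, -5.99, -9.26]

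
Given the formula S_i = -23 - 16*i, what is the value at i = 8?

S_8 = -23 + -16*8 = -23 + -128 = -151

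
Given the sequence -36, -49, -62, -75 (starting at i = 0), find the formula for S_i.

Check differences: -49 - -36 = -13
-62 - -49 = -13
Common difference d = -13.
First term a = -36.
Formula: S_i = -36 - 13*i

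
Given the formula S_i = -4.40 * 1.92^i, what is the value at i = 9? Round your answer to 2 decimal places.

S_9 = -4.4 * 1.92^9 ≈ -4.4 * 354.5774 ≈ -1560.14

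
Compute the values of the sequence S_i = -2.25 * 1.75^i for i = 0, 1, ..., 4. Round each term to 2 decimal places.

This is a geometric sequence.
i=0: S_0 = -2.25 * 1.75^0 = -2.25
i=1: S_1 = -2.25 * 1.75^1 ≈ -3.94
i=2: S_2 = -2.25 * 1.75^2 ≈ -6.89
i=3: S_3 = -2.25 * 1.75^3 ≈ -12.06
i=4: S_4 = -2.25 * 1.75^4 ≈ -21.1
The first 5 terms are: [-2.25, -3.94, -6.89, -12.06, -21.1]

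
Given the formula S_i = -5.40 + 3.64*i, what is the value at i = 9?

S_9 = -5.4 + 3.64*9 = -5.4 + 32.76 = 27.36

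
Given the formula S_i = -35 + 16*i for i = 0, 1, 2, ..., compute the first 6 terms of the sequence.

This is an arithmetic sequence.
i=0: S_0 = -35 + 16*0 = -35
i=1: S_1 = -35 + 16*1 = -19
i=2: S_2 = -35 + 16*2 = -3
i=3: S_3 = -35 + 16*3 = 13
i=4: S_4 = -35 + 16*4 = 29
i=5: S_5 = -35 + 16*5 = 45
The first 6 terms are: [-35, -19, -3, 13, 29, 45]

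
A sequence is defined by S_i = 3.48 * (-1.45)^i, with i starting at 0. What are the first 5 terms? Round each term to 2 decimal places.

This is a geometric sequence.
i=0: S_0 = 3.48 * (-1.45)^0 = 3.48
i=1: S_1 = 3.48 * (-1.45)^1 ≈ -5.05
i=2: S_2 = 3.48 * (-1.45)^2 ≈ 7.32
i=3: S_3 = 3.48 * (-1.45)^3 ≈ -10.61
i=4: S_4 = 3.48 * (-1.45)^4 ≈ 15.38
The first 5 terms are: [3.48, -5.05, 7.32, -10.61, 15.38]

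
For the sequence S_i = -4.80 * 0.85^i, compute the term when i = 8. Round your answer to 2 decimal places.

S_8 = -4.8 * 0.85^8 ≈ -4.8 * 0.2725 ≈ -1.31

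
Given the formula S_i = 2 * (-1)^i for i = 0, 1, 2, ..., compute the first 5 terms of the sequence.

This is a geometric sequence.
i=0: S_0 = 2 * (-1)^0 = 2
i=1: S_1 = 2 * (-1)^1 = -2
i=2: S_2 = 2 * (-1)^2 = 2
i=3: S_3 = 2 * (-1)^3 = -2
i=4: S_4 = 2 * (-1)^4 = 2
The first 5 terms are: [2, -2, 2, -2, 2]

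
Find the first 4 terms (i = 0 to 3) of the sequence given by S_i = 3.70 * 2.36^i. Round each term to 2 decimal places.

This is a geometric sequence.
i=0: S_0 = 3.7 * 2.36^0 = 3.7
i=1: S_1 = 3.7 * 2.36^1 ≈ 8.73
i=2: S_2 = 3.7 * 2.36^2 ≈ 20.61
i=3: S_3 = 3.7 * 2.36^3 ≈ 48.63
The first 4 terms are: [3.7, 8.73, 20.61, 48.63]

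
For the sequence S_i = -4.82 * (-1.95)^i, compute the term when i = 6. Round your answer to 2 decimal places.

S_6 = -4.82 * (-1.95)^6 ≈ -4.82 * 54.9804 ≈ -265.01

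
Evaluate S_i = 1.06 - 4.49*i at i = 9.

S_9 = 1.06 + -4.49*9 = 1.06 + -40.41 = -39.35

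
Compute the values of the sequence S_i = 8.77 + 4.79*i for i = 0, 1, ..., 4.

This is an arithmetic sequence.
i=0: S_0 = 8.77 + 4.79*0 = 8.77
i=1: S_1 = 8.77 + 4.79*1 = 13.56
i=2: S_2 = 8.77 + 4.79*2 = 18.35
i=3: S_3 = 8.77 + 4.79*3 = 23.14
i=4: S_4 = 8.77 + 4.79*4 = 27.93
The first 5 terms are: [8.77, 13.56, 18.35, 23.14, 27.93]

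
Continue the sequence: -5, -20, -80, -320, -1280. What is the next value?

Ratios: -20 / -5 = 4.0
This is a geometric sequence with common ratio r = 4.
Next term = -1280 * 4 = -5120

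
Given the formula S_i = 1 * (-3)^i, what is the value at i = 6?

S_6 = 1 * (-3)^6 = 1 * 729 = 729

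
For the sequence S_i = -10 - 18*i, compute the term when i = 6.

S_6 = -10 + -18*6 = -10 + -108 = -118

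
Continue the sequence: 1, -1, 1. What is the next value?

Ratios: -1 / 1 = -1.0
This is a geometric sequence with common ratio r = -1.
Next term = 1 * -1 = -1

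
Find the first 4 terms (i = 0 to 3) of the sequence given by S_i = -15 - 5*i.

This is an arithmetic sequence.
i=0: S_0 = -15 + -5*0 = -15
i=1: S_1 = -15 + -5*1 = -20
i=2: S_2 = -15 + -5*2 = -25
i=3: S_3 = -15 + -5*3 = -30
The first 4 terms are: [-15, -20, -25, -30]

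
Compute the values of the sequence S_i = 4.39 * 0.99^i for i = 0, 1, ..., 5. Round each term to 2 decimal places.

This is a geometric sequence.
i=0: S_0 = 4.39 * 0.99^0 = 4.39
i=1: S_1 = 4.39 * 0.99^1 ≈ 4.35
i=2: S_2 = 4.39 * 0.99^2 ≈ 4.3
i=3: S_3 = 4.39 * 0.99^3 ≈ 4.26
i=4: S_4 = 4.39 * 0.99^4 ≈ 4.22
i=5: S_5 = 4.39 * 0.99^5 ≈ 4.17
The first 6 terms are: [4.39, 4.35, 4.3, 4.26, 4.22, 4.17]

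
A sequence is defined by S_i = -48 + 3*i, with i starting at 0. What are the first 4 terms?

This is an arithmetic sequence.
i=0: S_0 = -48 + 3*0 = -48
i=1: S_1 = -48 + 3*1 = -45
i=2: S_2 = -48 + 3*2 = -42
i=3: S_3 = -48 + 3*3 = -39
The first 4 terms are: [-48, -45, -42, -39]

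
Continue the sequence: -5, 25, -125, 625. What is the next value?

Ratios: 25 / -5 = -5.0
This is a geometric sequence with common ratio r = -5.
Next term = 625 * -5 = -3125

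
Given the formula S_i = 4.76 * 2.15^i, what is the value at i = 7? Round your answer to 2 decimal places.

S_7 = 4.76 * 2.15^7 ≈ 4.76 * 212.3583 ≈ 1010.83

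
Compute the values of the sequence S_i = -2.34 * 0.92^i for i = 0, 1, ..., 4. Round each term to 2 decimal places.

This is a geometric sequence.
i=0: S_0 = -2.34 * 0.92^0 = -2.34
i=1: S_1 = -2.34 * 0.92^1 ≈ -2.15
i=2: S_2 = -2.34 * 0.92^2 ≈ -1.98
i=3: S_3 = -2.34 * 0.92^3 ≈ -1.82
i=4: S_4 = -2.34 * 0.92^4 ≈ -1.68
The first 5 terms are: [-2.34, -2.15, -1.98, -1.82, -1.68]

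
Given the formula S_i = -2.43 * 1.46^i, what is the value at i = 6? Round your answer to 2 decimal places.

S_6 = -2.43 * 1.46^6 ≈ -2.43 * 9.6854 ≈ -23.54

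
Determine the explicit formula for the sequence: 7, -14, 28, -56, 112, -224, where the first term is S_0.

Check ratios: -14 / 7 = -2.0
Common ratio r = -2.
First term a = 7.
Formula: S_i = 7 * (-2)^i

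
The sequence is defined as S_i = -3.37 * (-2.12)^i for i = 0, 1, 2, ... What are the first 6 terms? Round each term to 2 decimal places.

This is a geometric sequence.
i=0: S_0 = -3.37 * (-2.12)^0 = -3.37
i=1: S_1 = -3.37 * (-2.12)^1 ≈ 7.14
i=2: S_2 = -3.37 * (-2.12)^2 ≈ -15.15
i=3: S_3 = -3.37 * (-2.12)^3 ≈ 32.11
i=4: S_4 = -3.37 * (-2.12)^4 ≈ -68.07
i=5: S_5 = -3.37 * (-2.12)^5 ≈ 144.31
The first 6 terms are: [-3.37, 7.14, -15.15, 32.11, -68.07, 144.31]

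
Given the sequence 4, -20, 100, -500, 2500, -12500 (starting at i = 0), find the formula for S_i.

Check ratios: -20 / 4 = -5.0
Common ratio r = -5.
First term a = 4.
Formula: S_i = 4 * (-5)^i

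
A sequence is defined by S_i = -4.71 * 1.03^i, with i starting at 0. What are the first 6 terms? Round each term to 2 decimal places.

This is a geometric sequence.
i=0: S_0 = -4.71 * 1.03^0 = -4.71
i=1: S_1 = -4.71 * 1.03^1 ≈ -4.85
i=2: S_2 = -4.71 * 1.03^2 ≈ -5.0
i=3: S_3 = -4.71 * 1.03^3 ≈ -5.15
i=4: S_4 = -4.71 * 1.03^4 ≈ -5.3
i=5: S_5 = -4.71 * 1.03^5 ≈ -5.46
The first 6 terms are: [-4.71, -4.85, -5.0, -5.15, -5.3, -5.46]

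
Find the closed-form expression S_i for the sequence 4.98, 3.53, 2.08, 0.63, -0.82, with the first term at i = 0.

Check differences: 3.53 - 4.98 = -1.45
2.08 - 3.53 = -1.45
Common difference d = -1.45.
First term a = 4.98.
Formula: S_i = 4.98 - 1.45*i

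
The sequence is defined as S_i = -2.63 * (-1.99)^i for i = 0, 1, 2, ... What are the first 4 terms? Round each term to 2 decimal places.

This is a geometric sequence.
i=0: S_0 = -2.63 * (-1.99)^0 = -2.63
i=1: S_1 = -2.63 * (-1.99)^1 ≈ 5.23
i=2: S_2 = -2.63 * (-1.99)^2 ≈ -10.42
i=3: S_3 = -2.63 * (-1.99)^3 ≈ 20.73
The first 4 terms are: [-2.63, 5.23, -10.42, 20.73]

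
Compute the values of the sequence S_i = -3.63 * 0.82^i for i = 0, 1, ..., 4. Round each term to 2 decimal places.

This is a geometric sequence.
i=0: S_0 = -3.63 * 0.82^0 = -3.63
i=1: S_1 = -3.63 * 0.82^1 ≈ -2.98
i=2: S_2 = -3.63 * 0.82^2 ≈ -2.44
i=3: S_3 = -3.63 * 0.82^3 ≈ -2.0
i=4: S_4 = -3.63 * 0.82^4 ≈ -1.64
The first 5 terms are: [-3.63, -2.98, -2.44, -2.0, -1.64]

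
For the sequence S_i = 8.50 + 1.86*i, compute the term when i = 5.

S_5 = 8.5 + 1.86*5 = 8.5 + 9.3 = 17.8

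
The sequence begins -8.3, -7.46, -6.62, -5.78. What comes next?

Differences: -7.46 - -8.3 = 0.84
This is an arithmetic sequence with common difference d = 0.84.
Next term = -5.78 + 0.84 = -4.94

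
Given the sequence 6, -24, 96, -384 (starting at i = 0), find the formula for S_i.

Check ratios: -24 / 6 = -4.0
Common ratio r = -4.
First term a = 6.
Formula: S_i = 6 * (-4)^i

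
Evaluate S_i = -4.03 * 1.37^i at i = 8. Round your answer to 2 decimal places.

S_8 = -4.03 * 1.37^8 ≈ -4.03 * 12.4098 ≈ -50.01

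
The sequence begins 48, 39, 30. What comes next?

Differences: 39 - 48 = -9
This is an arithmetic sequence with common difference d = -9.
Next term = 30 + -9 = 21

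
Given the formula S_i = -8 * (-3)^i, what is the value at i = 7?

S_7 = -8 * (-3)^7 = -8 * -2187 = 17496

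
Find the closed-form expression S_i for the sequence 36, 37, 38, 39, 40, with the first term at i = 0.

Check differences: 37 - 36 = 1
38 - 37 = 1
Common difference d = 1.
First term a = 36.
Formula: S_i = 36 + 1*i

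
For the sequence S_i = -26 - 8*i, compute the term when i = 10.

S_10 = -26 + -8*10 = -26 + -80 = -106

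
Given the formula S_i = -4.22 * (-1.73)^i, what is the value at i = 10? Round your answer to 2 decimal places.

S_10 = -4.22 * (-1.73)^10 ≈ -4.22 * 240.1381 ≈ -1013.38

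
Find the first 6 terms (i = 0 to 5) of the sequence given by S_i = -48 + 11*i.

This is an arithmetic sequence.
i=0: S_0 = -48 + 11*0 = -48
i=1: S_1 = -48 + 11*1 = -37
i=2: S_2 = -48 + 11*2 = -26
i=3: S_3 = -48 + 11*3 = -15
i=4: S_4 = -48 + 11*4 = -4
i=5: S_5 = -48 + 11*5 = 7
The first 6 terms are: [-48, -37, -26, -15, -4, 7]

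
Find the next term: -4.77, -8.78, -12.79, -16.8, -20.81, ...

Differences: -8.78 - -4.77 = -4.01
This is an arithmetic sequence with common difference d = -4.01.
Next term = -20.81 + -4.01 = -24.82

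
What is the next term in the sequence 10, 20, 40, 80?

Ratios: 20 / 10 = 2.0
This is a geometric sequence with common ratio r = 2.
Next term = 80 * 2 = 160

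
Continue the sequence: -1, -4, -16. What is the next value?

Ratios: -4 / -1 = 4.0
This is a geometric sequence with common ratio r = 4.
Next term = -16 * 4 = -64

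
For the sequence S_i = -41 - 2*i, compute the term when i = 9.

S_9 = -41 + -2*9 = -41 + -18 = -59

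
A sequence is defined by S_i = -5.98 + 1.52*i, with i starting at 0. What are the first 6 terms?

This is an arithmetic sequence.
i=0: S_0 = -5.98 + 1.52*0 = -5.98
i=1: S_1 = -5.98 + 1.52*1 = -4.46
i=2: S_2 = -5.98 + 1.52*2 = -2.94
i=3: S_3 = -5.98 + 1.52*3 = -1.42
i=4: S_4 = -5.98 + 1.52*4 = 0.1
i=5: S_5 = -5.98 + 1.52*5 = 1.62
The first 6 terms are: [-5.98, -4.46, -2.94, -1.42, 0.1, 1.62]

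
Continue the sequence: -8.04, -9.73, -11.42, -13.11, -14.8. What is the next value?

Differences: -9.73 - -8.04 = -1.69
This is an arithmetic sequence with common difference d = -1.69.
Next term = -14.8 + -1.69 = -16.49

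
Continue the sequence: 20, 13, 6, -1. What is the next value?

Differences: 13 - 20 = -7
This is an arithmetic sequence with common difference d = -7.
Next term = -1 + -7 = -8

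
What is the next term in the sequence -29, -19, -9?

Differences: -19 - -29 = 10
This is an arithmetic sequence with common difference d = 10.
Next term = -9 + 10 = 1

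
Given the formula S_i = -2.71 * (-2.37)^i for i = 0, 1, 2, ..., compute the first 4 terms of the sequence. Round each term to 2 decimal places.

This is a geometric sequence.
i=0: S_0 = -2.71 * (-2.37)^0 = -2.71
i=1: S_1 = -2.71 * (-2.37)^1 ≈ 6.42
i=2: S_2 = -2.71 * (-2.37)^2 ≈ -15.22
i=3: S_3 = -2.71 * (-2.37)^3 ≈ 36.08
The first 4 terms are: [-2.71, 6.42, -15.22, 36.08]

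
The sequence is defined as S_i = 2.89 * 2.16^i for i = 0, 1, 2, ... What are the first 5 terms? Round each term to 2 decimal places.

This is a geometric sequence.
i=0: S_0 = 2.89 * 2.16^0 = 2.89
i=1: S_1 = 2.89 * 2.16^1 ≈ 6.24
i=2: S_2 = 2.89 * 2.16^2 ≈ 13.48
i=3: S_3 = 2.89 * 2.16^3 ≈ 29.12
i=4: S_4 = 2.89 * 2.16^4 ≈ 62.91
The first 5 terms are: [2.89, 6.24, 13.48, 29.12, 62.91]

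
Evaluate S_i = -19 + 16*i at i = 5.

S_5 = -19 + 16*5 = -19 + 80 = 61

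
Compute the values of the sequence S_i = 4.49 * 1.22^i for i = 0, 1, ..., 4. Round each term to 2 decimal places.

This is a geometric sequence.
i=0: S_0 = 4.49 * 1.22^0 = 4.49
i=1: S_1 = 4.49 * 1.22^1 ≈ 5.48
i=2: S_2 = 4.49 * 1.22^2 ≈ 6.68
i=3: S_3 = 4.49 * 1.22^3 ≈ 8.15
i=4: S_4 = 4.49 * 1.22^4 ≈ 9.95
The first 5 terms are: [4.49, 5.48, 6.68, 8.15, 9.95]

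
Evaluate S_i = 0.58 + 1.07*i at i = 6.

S_6 = 0.58 + 1.07*6 = 0.58 + 6.42 = 7.0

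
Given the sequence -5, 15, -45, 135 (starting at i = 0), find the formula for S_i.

Check ratios: 15 / -5 = -3.0
Common ratio r = -3.
First term a = -5.
Formula: S_i = -5 * (-3)^i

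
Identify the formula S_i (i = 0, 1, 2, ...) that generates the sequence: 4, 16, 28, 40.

Check differences: 16 - 4 = 12
28 - 16 = 12
Common difference d = 12.
First term a = 4.
Formula: S_i = 4 + 12*i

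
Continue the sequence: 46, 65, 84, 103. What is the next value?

Differences: 65 - 46 = 19
This is an arithmetic sequence with common difference d = 19.
Next term = 103 + 19 = 122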